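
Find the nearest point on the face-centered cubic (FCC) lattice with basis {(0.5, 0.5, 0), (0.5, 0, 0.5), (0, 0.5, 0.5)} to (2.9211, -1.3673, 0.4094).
(3, -1.5, 0.5)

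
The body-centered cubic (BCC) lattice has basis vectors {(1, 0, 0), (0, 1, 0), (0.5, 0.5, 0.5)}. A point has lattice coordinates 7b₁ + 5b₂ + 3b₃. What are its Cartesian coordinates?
(8.5, 6.5, 1.5)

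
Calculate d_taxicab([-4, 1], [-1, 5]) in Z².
7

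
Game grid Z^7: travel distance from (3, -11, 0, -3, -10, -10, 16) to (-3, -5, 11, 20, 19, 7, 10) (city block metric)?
98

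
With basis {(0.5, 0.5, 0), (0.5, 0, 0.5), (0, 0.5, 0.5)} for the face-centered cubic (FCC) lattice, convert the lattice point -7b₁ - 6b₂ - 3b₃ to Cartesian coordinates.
(-6.5, -5, -4.5)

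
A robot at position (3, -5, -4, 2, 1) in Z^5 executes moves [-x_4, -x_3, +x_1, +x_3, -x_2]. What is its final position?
(4, -6, -4, 1, 1)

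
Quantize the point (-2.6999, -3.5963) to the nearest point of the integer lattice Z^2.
(-3, -4)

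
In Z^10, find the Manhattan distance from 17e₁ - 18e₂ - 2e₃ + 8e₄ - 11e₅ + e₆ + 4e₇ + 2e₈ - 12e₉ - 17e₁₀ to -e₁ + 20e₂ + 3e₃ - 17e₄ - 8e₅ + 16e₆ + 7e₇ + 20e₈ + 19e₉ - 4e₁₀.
169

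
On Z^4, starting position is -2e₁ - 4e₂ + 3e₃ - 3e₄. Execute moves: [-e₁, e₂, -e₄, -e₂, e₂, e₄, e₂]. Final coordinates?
(-3, -2, 3, -3)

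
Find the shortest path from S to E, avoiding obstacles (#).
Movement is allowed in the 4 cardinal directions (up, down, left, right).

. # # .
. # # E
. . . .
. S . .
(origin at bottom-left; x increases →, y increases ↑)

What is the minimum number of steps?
4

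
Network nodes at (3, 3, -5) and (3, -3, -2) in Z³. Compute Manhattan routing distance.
9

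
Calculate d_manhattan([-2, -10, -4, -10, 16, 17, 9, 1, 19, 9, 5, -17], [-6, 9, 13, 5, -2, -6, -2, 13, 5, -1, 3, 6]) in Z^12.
168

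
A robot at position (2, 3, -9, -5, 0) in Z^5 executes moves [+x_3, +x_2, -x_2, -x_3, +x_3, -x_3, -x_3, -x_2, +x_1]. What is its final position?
(3, 2, -10, -5, 0)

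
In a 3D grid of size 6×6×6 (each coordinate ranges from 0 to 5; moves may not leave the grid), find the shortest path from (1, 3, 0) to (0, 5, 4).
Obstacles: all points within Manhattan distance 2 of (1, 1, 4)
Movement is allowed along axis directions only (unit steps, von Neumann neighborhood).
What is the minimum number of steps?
7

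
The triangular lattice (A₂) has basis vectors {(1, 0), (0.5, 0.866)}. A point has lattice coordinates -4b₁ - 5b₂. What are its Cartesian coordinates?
(-6.5, -4.33)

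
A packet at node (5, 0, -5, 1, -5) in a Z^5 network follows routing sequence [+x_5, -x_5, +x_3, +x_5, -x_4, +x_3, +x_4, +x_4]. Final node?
(5, 0, -3, 2, -4)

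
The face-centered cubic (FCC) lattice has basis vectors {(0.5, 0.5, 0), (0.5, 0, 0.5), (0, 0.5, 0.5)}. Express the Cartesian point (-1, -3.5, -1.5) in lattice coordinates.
-3b₁ + b₂ - 4b₃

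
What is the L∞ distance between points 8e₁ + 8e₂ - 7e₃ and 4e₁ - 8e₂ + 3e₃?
16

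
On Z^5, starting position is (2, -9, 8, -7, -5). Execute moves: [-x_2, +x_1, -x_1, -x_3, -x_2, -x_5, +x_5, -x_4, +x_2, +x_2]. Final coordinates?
(2, -9, 7, -8, -5)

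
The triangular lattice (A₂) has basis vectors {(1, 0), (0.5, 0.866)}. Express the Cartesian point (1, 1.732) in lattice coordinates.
2b₂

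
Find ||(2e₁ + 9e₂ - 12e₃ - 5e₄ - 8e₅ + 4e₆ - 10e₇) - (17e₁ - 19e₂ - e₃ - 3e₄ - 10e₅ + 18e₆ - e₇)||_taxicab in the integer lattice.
81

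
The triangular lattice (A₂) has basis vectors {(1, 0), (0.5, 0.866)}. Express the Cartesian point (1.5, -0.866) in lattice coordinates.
2b₁ - b₂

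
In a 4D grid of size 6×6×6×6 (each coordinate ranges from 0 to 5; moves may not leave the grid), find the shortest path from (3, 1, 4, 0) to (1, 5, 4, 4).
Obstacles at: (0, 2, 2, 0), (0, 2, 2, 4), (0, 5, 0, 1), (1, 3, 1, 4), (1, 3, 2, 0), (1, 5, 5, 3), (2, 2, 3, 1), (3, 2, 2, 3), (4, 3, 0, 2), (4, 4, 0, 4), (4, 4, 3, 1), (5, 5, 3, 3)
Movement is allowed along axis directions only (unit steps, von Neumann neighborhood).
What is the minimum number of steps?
10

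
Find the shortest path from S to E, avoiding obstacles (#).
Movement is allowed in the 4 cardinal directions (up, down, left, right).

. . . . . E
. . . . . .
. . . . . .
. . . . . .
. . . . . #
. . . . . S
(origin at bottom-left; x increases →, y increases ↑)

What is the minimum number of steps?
7
(one shortest path: (5, 0) → (4, 0) → (4, 1) → (4, 2) → (5, 2) → (5, 3) → (5, 4) → (5, 5))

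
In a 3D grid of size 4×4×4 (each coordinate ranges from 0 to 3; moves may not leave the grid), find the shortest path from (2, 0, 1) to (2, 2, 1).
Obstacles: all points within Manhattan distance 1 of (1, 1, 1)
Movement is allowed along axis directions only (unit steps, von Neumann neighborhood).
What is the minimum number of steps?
4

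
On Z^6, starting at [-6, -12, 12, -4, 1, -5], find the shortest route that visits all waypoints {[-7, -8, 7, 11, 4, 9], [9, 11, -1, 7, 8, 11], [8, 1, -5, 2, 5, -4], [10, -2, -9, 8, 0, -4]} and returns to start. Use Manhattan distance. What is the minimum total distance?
214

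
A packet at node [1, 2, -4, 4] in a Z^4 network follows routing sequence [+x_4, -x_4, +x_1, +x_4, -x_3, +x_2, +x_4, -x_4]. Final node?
(2, 3, -5, 5)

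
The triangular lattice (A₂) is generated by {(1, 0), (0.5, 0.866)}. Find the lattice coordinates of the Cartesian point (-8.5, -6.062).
-5b₁ - 7b₂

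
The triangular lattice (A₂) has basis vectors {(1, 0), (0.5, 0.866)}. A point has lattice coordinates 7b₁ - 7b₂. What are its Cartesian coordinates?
(3.5, -6.062)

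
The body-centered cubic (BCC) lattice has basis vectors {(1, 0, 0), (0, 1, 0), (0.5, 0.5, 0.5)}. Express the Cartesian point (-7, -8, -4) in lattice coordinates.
-3b₁ - 4b₂ - 8b₃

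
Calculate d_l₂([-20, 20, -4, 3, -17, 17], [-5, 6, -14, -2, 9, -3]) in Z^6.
40.2741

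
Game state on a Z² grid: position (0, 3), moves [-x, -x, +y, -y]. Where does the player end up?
(-2, 3)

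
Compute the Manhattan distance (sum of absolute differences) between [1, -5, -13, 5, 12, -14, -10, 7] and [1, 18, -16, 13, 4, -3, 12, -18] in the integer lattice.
100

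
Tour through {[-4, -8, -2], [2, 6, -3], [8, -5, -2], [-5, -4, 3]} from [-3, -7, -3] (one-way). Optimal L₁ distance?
50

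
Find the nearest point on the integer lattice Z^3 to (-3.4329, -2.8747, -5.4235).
(-3, -3, -5)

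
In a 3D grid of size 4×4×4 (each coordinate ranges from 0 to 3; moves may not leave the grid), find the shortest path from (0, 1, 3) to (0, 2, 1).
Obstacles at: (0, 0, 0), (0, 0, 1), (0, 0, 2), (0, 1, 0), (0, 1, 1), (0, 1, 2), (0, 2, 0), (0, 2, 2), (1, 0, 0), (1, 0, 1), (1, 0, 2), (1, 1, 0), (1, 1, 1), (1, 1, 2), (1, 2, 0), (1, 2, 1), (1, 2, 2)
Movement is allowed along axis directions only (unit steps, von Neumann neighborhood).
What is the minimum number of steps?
5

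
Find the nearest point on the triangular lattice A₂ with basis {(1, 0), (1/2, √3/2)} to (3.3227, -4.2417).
(3.5, -4.33)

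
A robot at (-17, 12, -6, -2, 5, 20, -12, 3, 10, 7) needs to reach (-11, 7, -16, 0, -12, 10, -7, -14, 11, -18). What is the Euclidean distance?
38.6523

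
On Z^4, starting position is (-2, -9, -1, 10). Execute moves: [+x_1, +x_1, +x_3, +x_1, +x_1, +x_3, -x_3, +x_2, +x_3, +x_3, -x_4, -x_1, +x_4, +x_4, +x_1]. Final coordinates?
(2, -8, 2, 11)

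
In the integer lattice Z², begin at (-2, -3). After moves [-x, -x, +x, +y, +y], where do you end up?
(-3, -1)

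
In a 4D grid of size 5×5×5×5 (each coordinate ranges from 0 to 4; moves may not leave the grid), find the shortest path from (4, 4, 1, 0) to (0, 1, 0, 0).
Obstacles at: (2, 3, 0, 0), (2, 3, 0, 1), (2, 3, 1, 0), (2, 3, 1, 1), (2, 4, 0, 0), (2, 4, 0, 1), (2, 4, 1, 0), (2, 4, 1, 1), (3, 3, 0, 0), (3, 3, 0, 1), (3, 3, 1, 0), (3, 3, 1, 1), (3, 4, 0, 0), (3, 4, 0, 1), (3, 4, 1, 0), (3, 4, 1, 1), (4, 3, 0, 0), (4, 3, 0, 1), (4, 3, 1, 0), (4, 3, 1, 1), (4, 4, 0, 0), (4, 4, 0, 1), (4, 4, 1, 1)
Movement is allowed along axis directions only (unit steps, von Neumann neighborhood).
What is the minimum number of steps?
10
(one shortest path: (4, 4, 1, 0) → (4, 4, 2, 0) → (3, 4, 2, 0) → (2, 4, 2, 0) → (1, 4, 2, 0) → (0, 4, 2, 0) → (0, 3, 2, 0) → (0, 2, 2, 0) → (0, 1, 2, 0) → (0, 1, 1, 0) → (0, 1, 0, 0))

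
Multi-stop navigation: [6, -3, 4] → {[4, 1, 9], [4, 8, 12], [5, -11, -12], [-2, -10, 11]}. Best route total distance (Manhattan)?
77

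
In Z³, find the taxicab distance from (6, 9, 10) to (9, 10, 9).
5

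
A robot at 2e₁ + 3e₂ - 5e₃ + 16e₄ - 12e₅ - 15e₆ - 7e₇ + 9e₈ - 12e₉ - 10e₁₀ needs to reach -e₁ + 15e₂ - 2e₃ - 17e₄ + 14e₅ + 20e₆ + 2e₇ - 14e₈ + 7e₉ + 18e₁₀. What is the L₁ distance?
191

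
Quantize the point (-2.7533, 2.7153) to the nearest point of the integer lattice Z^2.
(-3, 3)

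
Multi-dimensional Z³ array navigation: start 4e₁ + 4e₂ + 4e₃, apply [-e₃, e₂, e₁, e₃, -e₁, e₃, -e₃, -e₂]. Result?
(4, 4, 4)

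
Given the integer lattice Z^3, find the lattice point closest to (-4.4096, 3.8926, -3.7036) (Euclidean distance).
(-4, 4, -4)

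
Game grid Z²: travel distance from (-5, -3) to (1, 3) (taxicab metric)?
12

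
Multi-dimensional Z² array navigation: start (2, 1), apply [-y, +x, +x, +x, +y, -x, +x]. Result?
(5, 1)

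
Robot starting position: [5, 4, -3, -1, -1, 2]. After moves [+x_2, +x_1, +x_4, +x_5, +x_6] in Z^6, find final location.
(6, 5, -3, 0, 0, 3)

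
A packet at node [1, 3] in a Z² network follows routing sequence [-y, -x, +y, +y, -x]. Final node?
(-1, 4)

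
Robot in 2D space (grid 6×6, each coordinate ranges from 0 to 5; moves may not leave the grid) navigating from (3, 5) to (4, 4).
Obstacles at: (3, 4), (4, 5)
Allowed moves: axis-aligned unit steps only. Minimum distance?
6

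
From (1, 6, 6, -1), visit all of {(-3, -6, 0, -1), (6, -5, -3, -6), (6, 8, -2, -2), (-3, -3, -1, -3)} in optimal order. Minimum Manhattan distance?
56
(one optimal route: (1, 6, 6, -1) → (6, 8, -2, -2) → (6, -5, -3, -6) → (-3, -3, -1, -3) → (-3, -6, 0, -1))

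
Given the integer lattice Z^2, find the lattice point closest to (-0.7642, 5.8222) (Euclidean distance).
(-1, 6)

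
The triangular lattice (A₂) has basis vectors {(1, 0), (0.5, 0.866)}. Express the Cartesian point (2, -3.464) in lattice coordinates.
4b₁ - 4b₂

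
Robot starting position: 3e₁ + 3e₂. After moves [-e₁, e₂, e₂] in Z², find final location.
(2, 5)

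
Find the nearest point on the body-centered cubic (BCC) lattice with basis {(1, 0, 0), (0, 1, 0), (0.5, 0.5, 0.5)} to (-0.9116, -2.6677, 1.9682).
(-1, -3, 2)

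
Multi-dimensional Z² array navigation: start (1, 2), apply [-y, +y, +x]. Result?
(2, 2)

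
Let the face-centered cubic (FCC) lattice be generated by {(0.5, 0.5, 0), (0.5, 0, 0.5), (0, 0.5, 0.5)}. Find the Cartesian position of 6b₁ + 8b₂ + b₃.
(7, 3.5, 4.5)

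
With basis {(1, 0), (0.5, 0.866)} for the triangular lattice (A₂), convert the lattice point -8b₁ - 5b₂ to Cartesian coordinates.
(-10.5, -4.33)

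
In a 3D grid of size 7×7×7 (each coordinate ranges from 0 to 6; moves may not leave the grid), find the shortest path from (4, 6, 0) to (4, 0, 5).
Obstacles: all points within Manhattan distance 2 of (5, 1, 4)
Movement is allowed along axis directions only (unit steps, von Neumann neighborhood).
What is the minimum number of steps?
13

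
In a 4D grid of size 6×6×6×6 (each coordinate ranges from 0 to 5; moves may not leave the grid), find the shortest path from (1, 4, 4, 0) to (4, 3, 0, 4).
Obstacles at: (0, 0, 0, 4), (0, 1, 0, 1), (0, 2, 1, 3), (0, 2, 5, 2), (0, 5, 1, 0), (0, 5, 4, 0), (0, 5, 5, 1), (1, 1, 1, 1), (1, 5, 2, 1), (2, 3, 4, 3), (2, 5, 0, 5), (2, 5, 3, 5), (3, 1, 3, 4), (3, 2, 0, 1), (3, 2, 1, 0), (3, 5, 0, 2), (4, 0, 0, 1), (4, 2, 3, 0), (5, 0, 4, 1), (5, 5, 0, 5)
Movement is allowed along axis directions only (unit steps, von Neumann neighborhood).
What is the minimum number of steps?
12
(one shortest path: (1, 4, 4, 0) → (2, 4, 4, 0) → (3, 4, 4, 0) → (4, 4, 4, 0) → (4, 3, 4, 0) → (4, 3, 3, 0) → (4, 3, 2, 0) → (4, 3, 1, 0) → (4, 3, 0, 0) → (4, 3, 0, 1) → (4, 3, 0, 2) → (4, 3, 0, 3) → (4, 3, 0, 4))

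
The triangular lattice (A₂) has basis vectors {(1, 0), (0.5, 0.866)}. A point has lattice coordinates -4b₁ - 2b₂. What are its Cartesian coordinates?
(-5, -1.732)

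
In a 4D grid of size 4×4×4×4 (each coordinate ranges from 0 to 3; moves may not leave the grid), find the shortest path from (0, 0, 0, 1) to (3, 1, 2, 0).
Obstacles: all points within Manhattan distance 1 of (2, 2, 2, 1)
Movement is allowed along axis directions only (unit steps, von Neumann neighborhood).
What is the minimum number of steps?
7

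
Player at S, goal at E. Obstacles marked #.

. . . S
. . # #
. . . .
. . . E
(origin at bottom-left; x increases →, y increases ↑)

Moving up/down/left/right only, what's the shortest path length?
7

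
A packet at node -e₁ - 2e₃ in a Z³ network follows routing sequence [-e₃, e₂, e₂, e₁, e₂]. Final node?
(0, 3, -3)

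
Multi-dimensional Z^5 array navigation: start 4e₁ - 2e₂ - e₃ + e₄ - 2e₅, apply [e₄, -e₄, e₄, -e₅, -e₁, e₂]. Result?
(3, -1, -1, 2, -3)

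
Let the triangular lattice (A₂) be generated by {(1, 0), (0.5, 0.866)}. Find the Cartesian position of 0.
(0, 0)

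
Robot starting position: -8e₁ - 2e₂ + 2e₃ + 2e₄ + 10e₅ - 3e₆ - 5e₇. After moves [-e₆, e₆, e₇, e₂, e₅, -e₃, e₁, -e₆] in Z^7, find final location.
(-7, -1, 1, 2, 11, -4, -4)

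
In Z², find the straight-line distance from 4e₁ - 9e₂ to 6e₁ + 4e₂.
13.1529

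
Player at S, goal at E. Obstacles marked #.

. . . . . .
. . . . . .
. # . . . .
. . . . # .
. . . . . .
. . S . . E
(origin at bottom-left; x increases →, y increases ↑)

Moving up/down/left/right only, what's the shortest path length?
3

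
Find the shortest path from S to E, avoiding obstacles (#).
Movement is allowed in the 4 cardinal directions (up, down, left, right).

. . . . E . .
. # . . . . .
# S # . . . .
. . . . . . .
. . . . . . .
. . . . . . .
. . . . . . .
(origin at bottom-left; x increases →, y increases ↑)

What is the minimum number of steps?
7
(one shortest path: (1, 4) → (1, 3) → (2, 3) → (3, 3) → (4, 3) → (4, 4) → (4, 5) → (4, 6))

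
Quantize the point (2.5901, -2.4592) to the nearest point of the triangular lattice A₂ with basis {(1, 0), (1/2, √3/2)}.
(2.5, -2.598)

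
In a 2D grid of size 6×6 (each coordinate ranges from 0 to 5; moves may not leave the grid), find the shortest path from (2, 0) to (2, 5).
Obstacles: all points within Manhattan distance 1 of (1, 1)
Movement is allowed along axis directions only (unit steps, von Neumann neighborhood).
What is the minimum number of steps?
7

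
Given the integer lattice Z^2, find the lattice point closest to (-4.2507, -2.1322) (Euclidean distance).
(-4, -2)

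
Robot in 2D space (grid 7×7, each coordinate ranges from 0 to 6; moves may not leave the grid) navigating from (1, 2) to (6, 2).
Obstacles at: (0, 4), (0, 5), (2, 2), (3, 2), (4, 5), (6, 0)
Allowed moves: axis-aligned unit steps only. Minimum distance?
7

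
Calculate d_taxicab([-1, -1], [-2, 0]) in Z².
2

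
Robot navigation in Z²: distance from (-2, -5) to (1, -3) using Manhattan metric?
5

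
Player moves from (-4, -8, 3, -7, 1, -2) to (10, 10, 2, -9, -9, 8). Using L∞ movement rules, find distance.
18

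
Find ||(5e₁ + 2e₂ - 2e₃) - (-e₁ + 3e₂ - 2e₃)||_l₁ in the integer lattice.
7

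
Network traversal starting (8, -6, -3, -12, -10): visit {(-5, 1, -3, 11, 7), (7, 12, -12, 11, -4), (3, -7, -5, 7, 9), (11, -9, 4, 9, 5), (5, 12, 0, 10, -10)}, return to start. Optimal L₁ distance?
208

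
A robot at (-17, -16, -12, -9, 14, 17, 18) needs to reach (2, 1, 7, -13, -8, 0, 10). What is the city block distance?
106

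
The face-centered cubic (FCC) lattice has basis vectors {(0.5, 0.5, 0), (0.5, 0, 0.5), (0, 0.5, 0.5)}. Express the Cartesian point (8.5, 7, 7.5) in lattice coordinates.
8b₁ + 9b₂ + 6b₃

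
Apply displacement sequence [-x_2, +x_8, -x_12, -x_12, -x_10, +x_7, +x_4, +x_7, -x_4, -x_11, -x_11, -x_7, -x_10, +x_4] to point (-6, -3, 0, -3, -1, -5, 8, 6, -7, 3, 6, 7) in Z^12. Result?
(-6, -4, 0, -2, -1, -5, 9, 7, -7, 1, 4, 5)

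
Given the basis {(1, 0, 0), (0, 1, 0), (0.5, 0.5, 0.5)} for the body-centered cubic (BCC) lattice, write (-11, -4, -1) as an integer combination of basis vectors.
-10b₁ - 3b₂ - 2b₃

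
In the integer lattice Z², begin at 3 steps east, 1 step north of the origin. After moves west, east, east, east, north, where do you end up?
(5, 2)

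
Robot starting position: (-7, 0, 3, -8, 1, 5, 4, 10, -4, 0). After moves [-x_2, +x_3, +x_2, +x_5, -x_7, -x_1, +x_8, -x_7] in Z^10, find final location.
(-8, 0, 4, -8, 2, 5, 2, 11, -4, 0)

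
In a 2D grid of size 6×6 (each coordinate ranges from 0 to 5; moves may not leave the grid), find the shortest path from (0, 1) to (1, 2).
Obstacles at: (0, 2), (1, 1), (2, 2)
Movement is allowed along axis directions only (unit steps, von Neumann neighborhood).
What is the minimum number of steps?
10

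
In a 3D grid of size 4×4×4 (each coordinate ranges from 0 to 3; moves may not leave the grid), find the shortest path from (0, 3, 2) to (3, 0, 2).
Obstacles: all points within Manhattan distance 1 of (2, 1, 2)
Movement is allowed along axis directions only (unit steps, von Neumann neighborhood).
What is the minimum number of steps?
8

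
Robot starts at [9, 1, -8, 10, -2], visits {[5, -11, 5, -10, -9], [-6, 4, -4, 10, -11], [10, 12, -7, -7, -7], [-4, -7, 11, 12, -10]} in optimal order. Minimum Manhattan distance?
149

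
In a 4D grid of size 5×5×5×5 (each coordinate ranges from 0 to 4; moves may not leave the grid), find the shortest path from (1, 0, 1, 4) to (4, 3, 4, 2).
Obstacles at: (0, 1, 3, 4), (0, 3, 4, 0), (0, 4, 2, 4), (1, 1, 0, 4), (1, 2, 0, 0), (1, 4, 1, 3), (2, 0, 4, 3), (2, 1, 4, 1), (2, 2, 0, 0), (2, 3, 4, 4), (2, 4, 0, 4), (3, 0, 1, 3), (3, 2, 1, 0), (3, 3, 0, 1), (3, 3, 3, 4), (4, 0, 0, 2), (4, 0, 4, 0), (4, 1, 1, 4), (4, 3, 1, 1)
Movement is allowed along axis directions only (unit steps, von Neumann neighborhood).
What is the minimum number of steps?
11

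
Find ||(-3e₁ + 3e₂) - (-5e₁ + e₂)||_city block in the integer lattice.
4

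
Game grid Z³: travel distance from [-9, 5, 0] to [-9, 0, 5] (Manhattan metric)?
10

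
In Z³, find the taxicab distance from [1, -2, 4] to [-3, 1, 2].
9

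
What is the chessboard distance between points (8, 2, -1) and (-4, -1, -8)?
12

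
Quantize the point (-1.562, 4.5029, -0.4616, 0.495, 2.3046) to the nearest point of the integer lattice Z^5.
(-2, 5, 0, 0, 2)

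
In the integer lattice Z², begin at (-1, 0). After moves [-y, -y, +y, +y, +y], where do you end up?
(-1, 1)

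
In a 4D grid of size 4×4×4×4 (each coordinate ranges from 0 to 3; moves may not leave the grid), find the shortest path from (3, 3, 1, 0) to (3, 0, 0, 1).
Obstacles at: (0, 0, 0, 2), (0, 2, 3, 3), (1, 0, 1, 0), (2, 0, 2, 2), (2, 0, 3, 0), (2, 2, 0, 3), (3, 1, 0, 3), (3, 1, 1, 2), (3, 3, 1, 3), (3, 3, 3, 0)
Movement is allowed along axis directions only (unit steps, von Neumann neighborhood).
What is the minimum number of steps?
5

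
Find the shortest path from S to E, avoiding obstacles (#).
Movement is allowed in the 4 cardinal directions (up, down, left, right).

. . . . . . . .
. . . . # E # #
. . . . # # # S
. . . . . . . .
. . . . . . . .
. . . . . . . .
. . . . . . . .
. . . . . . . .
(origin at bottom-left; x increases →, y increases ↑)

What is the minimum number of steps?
11
(one shortest path: (7, 5) → (7, 4) → (6, 4) → (5, 4) → (4, 4) → (3, 4) → (3, 5) → (3, 6) → (3, 7) → (4, 7) → (5, 7) → (5, 6))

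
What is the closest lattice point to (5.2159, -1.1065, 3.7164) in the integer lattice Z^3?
(5, -1, 4)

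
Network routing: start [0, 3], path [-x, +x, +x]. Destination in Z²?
(1, 3)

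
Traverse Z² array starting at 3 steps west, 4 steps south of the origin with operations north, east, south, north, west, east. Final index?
(-2, -3)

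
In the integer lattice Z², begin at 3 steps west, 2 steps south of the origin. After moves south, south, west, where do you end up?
(-4, -4)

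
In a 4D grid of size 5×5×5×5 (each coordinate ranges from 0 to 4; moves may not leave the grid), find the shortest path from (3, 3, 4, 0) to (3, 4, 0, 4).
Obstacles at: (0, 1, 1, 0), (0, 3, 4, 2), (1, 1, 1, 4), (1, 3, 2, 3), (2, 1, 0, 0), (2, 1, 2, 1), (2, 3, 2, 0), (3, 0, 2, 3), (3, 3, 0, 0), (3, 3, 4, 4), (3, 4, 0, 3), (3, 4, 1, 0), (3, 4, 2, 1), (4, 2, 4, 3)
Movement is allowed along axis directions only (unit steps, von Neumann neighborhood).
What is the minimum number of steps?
9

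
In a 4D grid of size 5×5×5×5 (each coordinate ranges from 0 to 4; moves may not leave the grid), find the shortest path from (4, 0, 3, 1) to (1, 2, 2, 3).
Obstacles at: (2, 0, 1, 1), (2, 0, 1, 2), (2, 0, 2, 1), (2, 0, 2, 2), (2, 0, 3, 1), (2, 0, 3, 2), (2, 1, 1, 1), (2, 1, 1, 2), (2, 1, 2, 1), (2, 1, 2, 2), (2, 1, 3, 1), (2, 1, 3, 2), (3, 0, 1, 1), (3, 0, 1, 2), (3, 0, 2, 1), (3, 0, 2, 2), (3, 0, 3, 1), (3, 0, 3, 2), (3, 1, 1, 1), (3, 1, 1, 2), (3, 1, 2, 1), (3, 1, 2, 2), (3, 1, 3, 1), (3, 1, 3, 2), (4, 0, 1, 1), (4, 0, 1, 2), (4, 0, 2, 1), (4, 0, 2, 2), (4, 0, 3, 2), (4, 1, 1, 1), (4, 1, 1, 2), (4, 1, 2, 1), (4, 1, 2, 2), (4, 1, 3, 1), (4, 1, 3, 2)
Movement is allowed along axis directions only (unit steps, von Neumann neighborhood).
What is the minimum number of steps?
10
(one shortest path: (4, 0, 3, 1) → (4, 0, 4, 1) → (3, 0, 4, 1) → (2, 0, 4, 1) → (1, 0, 4, 1) → (1, 1, 4, 1) → (1, 2, 4, 1) → (1, 2, 3, 1) → (1, 2, 2, 1) → (1, 2, 2, 2) → (1, 2, 2, 3))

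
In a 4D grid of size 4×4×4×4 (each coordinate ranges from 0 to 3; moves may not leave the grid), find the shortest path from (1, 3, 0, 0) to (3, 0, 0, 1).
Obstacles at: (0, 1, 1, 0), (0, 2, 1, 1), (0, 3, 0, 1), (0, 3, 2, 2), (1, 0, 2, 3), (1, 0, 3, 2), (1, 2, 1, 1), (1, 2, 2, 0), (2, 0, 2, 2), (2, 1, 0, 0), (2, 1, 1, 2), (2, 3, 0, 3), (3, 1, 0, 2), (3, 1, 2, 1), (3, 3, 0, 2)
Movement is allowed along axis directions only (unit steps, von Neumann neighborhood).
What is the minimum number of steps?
6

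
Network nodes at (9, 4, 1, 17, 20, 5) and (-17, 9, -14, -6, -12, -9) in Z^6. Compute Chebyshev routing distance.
32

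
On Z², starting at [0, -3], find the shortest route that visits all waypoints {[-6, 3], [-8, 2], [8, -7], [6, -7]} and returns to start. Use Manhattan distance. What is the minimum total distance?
52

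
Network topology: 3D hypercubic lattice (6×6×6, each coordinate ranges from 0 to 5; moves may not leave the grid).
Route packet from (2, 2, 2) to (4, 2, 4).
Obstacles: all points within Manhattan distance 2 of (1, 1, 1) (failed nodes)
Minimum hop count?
4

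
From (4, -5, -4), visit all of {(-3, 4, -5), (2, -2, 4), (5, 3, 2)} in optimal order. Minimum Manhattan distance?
39
(one optimal route: (4, -5, -4) → (2, -2, 4) → (5, 3, 2) → (-3, 4, -5))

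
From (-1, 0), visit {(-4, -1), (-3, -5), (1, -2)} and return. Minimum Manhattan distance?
20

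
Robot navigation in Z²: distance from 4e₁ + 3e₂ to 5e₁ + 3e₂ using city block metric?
1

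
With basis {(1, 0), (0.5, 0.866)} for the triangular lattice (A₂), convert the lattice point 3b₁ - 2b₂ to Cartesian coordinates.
(2, -1.732)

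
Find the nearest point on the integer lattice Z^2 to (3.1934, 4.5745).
(3, 5)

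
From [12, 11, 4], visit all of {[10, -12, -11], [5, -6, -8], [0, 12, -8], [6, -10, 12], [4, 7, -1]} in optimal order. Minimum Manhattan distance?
99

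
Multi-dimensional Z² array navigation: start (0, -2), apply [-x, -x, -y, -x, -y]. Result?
(-3, -4)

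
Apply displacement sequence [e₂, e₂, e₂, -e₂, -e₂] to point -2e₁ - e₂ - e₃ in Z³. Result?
(-2, 0, -1)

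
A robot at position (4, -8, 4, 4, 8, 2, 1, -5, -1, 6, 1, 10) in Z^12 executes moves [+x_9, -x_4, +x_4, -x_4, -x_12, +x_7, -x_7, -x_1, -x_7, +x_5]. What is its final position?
(3, -8, 4, 3, 9, 2, 0, -5, 0, 6, 1, 9)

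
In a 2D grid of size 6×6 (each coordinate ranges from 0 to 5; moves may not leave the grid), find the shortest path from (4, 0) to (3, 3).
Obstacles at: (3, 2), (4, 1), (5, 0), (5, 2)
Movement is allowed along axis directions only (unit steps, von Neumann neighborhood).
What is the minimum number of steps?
6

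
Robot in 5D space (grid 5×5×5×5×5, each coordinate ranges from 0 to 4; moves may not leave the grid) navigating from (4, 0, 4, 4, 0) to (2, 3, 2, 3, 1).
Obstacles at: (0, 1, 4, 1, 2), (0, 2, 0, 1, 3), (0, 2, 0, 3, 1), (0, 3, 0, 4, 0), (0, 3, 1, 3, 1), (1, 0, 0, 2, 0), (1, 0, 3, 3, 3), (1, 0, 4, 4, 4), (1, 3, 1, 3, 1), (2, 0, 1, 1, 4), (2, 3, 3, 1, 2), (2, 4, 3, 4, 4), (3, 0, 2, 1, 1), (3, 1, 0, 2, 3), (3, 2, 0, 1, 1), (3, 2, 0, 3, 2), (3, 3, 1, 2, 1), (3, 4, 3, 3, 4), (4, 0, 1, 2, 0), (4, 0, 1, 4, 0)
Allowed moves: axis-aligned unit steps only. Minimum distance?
9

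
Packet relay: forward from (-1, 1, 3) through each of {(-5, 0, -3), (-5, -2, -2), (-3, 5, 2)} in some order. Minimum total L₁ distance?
22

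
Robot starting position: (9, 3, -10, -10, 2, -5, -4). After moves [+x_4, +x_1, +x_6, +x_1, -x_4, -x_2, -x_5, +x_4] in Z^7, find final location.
(11, 2, -10, -9, 1, -4, -4)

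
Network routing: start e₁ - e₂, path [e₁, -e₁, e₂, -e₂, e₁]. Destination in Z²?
(2, -1)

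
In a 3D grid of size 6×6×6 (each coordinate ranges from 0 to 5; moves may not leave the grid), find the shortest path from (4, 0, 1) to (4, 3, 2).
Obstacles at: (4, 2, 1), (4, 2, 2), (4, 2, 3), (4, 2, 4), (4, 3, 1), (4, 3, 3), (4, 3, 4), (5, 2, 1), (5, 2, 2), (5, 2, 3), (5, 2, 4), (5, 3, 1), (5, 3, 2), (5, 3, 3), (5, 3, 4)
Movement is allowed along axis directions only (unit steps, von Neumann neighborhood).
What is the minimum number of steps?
6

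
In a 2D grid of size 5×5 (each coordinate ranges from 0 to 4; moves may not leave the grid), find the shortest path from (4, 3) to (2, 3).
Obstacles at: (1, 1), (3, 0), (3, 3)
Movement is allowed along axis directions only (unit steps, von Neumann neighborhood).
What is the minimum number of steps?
4
(one shortest path: (4, 3) → (4, 2) → (3, 2) → (2, 2) → (2, 3))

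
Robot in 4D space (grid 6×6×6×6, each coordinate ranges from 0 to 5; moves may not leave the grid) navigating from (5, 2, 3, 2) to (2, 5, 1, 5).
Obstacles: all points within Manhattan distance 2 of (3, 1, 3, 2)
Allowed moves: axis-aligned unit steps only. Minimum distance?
11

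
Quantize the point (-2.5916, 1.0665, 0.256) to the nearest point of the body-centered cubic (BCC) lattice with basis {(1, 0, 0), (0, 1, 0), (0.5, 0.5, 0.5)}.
(-3, 1, 0)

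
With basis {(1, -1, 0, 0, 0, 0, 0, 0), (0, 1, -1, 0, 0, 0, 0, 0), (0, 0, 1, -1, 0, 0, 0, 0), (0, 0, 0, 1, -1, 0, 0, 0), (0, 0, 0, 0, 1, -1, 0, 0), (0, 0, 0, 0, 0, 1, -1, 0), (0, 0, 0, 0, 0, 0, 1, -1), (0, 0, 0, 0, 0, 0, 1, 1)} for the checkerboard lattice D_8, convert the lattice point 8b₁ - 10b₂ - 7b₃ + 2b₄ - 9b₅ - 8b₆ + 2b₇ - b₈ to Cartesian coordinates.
(8, -18, 3, 9, -11, 1, 9, -3)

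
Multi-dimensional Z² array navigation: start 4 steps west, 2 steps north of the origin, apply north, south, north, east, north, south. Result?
(-3, 3)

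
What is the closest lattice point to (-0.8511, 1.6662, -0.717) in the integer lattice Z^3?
(-1, 2, -1)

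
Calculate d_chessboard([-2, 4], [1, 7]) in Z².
3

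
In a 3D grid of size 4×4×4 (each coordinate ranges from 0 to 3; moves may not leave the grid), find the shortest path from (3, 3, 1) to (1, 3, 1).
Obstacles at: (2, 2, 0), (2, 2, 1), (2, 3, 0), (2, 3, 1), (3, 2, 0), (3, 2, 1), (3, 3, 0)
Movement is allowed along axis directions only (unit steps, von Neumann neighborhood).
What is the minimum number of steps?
4
(one shortest path: (3, 3, 1) → (3, 3, 2) → (2, 3, 2) → (1, 3, 2) → (1, 3, 1))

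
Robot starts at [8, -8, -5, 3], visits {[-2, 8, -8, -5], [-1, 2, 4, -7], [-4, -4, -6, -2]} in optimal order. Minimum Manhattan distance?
62
(one optimal route: (8, -8, -5, 3) → (-4, -4, -6, -2) → (-2, 8, -8, -5) → (-1, 2, 4, -7))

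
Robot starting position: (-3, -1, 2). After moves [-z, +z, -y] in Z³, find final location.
(-3, -2, 2)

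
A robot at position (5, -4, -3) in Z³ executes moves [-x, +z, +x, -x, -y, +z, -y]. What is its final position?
(4, -6, -1)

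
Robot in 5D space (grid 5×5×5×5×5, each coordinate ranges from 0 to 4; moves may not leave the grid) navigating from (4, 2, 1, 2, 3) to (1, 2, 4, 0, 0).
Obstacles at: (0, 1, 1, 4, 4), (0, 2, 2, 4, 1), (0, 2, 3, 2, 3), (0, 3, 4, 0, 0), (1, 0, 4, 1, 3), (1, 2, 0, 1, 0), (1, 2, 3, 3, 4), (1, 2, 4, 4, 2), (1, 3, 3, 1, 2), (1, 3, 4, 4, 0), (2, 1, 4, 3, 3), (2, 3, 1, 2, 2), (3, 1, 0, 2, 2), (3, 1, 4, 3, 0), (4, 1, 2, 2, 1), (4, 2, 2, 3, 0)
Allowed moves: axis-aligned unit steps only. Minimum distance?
11
(one shortest path: (4, 2, 1, 2, 3) → (3, 2, 1, 2, 3) → (2, 2, 1, 2, 3) → (1, 2, 1, 2, 3) → (1, 2, 2, 2, 3) → (1, 2, 3, 2, 3) → (1, 2, 4, 2, 3) → (1, 2, 4, 1, 3) → (1, 2, 4, 0, 3) → (1, 2, 4, 0, 2) → (1, 2, 4, 0, 1) → (1, 2, 4, 0, 0))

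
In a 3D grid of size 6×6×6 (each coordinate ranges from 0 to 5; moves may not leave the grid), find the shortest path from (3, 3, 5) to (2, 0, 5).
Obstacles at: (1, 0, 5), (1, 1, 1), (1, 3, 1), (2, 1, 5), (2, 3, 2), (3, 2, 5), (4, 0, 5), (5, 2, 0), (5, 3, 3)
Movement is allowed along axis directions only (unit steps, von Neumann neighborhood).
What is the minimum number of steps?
6
(one shortest path: (3, 3, 5) → (2, 3, 5) → (2, 2, 5) → (2, 2, 4) → (2, 1, 4) → (2, 0, 4) → (2, 0, 5))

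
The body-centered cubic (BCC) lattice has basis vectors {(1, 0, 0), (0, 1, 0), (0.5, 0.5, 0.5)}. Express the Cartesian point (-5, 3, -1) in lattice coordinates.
-4b₁ + 4b₂ - 2b₃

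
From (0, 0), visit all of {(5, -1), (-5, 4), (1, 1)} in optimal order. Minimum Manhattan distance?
21
(one optimal route: (0, 0) → (5, -1) → (1, 1) → (-5, 4))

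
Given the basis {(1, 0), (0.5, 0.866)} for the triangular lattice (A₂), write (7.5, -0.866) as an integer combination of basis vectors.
8b₁ - b₂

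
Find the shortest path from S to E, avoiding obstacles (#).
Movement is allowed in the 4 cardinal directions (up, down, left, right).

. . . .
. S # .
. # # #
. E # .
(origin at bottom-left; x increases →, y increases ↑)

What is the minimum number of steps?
4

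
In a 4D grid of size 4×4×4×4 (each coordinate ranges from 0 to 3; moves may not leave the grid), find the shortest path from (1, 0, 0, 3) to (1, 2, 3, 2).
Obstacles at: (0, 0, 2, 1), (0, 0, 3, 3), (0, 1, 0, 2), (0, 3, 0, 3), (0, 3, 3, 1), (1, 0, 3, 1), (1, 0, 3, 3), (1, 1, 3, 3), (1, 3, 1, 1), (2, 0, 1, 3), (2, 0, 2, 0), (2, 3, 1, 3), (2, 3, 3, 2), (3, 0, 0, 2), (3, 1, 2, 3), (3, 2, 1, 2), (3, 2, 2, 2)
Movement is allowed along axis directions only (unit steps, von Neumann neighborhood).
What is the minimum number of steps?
6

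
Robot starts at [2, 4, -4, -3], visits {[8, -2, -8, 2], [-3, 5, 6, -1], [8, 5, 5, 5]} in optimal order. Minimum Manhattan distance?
59
(one optimal route: (2, 4, -4, -3) → (-3, 5, 6, -1) → (8, 5, 5, 5) → (8, -2, -8, 2))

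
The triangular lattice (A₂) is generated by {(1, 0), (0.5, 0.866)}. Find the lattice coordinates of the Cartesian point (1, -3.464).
3b₁ - 4b₂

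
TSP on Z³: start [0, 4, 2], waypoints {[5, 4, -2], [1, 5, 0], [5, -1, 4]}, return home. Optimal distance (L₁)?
34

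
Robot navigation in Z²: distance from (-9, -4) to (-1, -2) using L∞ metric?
8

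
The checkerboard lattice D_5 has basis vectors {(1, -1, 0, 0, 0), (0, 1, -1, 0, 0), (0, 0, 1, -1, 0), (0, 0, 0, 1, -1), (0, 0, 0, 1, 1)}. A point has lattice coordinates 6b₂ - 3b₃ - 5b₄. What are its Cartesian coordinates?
(0, 6, -9, -2, 5)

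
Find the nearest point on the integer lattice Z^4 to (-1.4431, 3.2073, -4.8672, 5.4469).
(-1, 3, -5, 5)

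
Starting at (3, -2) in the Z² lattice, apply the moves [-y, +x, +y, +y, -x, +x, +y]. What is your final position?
(4, 0)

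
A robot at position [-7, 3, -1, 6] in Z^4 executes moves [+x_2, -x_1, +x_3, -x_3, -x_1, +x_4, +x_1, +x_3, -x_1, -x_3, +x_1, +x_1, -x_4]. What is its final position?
(-7, 4, -1, 6)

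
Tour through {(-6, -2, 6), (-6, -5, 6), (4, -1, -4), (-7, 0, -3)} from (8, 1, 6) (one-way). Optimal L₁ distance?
44
(one optimal route: (8, 1, 6) → (4, -1, -4) → (-7, 0, -3) → (-6, -2, 6) → (-6, -5, 6))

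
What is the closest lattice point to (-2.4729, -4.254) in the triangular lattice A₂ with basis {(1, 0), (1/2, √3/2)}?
(-2.5, -4.33)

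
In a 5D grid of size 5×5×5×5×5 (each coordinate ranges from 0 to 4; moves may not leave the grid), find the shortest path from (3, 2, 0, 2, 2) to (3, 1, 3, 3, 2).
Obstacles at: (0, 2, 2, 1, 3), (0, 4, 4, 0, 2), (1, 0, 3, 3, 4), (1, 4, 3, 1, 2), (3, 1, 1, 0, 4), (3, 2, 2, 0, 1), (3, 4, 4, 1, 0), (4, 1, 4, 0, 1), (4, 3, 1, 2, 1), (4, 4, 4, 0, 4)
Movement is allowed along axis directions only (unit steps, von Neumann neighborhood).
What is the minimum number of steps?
5
(one shortest path: (3, 2, 0, 2, 2) → (3, 1, 0, 2, 2) → (3, 1, 1, 2, 2) → (3, 1, 2, 2, 2) → (3, 1, 3, 2, 2) → (3, 1, 3, 3, 2))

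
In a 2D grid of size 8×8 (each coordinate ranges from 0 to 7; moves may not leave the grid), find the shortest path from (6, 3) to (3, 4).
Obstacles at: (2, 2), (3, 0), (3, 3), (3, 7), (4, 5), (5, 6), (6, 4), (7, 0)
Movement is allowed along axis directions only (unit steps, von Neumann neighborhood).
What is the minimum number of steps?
4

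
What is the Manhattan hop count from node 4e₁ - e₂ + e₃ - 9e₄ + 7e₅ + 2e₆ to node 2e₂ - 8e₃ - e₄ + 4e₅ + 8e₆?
33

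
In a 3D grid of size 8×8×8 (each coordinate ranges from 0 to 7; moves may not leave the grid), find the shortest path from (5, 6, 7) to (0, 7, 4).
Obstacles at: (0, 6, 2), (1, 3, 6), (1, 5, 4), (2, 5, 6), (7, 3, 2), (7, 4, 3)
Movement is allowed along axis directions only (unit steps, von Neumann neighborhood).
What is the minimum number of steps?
9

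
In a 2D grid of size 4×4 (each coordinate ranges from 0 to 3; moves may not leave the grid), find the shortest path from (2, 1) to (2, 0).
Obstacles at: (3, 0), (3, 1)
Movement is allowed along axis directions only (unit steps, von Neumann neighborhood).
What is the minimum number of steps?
1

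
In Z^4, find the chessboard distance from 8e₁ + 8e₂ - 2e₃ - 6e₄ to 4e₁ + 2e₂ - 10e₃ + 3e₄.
9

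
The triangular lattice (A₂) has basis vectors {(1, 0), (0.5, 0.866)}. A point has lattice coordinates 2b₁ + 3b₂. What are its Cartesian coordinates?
(3.5, 2.598)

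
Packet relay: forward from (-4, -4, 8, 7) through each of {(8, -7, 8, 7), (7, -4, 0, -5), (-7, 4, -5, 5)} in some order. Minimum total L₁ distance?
76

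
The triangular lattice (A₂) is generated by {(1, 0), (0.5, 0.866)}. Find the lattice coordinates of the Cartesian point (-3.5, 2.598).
-5b₁ + 3b₂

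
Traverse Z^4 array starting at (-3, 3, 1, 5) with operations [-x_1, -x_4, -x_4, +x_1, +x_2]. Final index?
(-3, 4, 1, 3)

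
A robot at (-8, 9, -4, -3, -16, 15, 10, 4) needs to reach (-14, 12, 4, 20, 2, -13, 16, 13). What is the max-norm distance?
28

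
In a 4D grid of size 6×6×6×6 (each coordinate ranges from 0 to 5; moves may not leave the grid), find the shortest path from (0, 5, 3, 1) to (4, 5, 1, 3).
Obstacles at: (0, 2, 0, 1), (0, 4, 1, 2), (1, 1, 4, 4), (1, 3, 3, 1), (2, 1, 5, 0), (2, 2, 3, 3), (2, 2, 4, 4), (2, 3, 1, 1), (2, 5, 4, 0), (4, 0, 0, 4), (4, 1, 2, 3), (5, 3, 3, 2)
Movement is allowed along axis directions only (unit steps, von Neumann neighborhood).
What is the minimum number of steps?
8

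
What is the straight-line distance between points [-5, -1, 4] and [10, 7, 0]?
17.4642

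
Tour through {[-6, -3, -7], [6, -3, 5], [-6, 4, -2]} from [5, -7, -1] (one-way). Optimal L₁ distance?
47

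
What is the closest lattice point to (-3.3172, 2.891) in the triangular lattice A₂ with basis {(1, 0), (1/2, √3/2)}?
(-3.5, 2.598)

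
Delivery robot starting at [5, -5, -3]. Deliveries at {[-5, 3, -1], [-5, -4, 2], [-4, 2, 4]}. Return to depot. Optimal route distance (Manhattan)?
52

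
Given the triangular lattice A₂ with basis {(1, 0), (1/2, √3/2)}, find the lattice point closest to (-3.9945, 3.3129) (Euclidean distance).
(-4, 3.464)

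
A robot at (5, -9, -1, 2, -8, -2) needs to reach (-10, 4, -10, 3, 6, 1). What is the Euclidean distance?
26.096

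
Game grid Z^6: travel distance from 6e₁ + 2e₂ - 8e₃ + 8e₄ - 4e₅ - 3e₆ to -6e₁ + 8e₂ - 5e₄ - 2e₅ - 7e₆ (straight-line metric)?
20.8087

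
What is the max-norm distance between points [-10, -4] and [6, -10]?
16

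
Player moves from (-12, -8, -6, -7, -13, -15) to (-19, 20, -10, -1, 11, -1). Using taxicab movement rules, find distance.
83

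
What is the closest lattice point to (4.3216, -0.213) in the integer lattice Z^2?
(4, 0)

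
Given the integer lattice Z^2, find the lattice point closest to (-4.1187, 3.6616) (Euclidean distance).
(-4, 4)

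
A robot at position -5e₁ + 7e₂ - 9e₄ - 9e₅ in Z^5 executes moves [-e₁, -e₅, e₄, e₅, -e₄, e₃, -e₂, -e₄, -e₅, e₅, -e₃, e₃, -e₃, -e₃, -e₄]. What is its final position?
(-6, 6, -1, -11, -9)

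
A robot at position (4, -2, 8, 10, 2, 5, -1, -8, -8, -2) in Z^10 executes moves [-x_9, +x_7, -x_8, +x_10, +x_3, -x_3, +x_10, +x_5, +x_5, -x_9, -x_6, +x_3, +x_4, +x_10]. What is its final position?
(4, -2, 9, 11, 4, 4, 0, -9, -10, 1)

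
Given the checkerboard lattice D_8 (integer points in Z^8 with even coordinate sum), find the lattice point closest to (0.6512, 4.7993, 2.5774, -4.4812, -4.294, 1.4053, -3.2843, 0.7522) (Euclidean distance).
(1, 5, 3, -4, -4, 1, -3, 1)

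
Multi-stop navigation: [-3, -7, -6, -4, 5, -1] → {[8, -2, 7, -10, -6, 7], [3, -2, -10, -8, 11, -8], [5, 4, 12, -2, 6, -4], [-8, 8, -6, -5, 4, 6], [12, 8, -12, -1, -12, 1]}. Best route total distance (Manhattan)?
222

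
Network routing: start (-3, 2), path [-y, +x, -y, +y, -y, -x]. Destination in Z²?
(-3, 0)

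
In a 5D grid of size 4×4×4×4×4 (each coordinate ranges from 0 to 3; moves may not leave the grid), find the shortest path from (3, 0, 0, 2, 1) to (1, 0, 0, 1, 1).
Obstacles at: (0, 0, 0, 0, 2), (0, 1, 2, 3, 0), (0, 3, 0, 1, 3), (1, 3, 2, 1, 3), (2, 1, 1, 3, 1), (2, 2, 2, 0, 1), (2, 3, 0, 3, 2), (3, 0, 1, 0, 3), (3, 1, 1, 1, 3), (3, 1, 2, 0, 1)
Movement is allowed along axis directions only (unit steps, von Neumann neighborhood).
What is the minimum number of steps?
3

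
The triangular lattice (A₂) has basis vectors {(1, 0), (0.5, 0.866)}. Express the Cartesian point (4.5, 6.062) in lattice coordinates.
b₁ + 7b₂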